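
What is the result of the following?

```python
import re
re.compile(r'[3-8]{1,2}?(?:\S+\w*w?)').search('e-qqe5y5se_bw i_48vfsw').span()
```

(5, 13)

The match spans [5:13] → '5y5se_bw'.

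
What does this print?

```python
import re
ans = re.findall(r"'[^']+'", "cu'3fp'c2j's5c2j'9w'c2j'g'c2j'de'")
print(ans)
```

["'3fp'", "'s5c2j'", "'c2j'", "'c2j'"]

`findall` yields the raw match text (4 of them) because the pattern has no groups.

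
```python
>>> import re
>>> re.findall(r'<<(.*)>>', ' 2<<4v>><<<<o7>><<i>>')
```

`findall` collects group 1 from the one match (1 total).

['4v>><<<<o7>><<i']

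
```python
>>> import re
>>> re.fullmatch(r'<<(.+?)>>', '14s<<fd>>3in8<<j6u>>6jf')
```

`fullmatch` succeeds only if the pattern covers the string from start to end.
Here the pattern can't cover the whole string, so the call returns None.

None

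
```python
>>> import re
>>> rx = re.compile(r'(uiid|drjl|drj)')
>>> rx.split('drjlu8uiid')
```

['', 'drjl', 'u8', 'uiid', '']

Branches in `(...|...)` are attempted left-to-right; the first branch that allows the whole pattern to succeed is taken.
Matches to split on: at [0:4] → 'drjl'; at [6:10] → 'uiid'.
The group in the pattern means `split` returns the separators' captures alongside the pieces.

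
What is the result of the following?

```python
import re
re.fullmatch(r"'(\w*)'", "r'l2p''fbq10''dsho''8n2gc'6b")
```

None

For `fullmatch`, every character of the input must be accounted for by the pattern.
Here there's no way to consume every character, so the call returns None.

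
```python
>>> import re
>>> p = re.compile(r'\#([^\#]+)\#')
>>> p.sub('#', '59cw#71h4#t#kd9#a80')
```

'59cw#t#a80'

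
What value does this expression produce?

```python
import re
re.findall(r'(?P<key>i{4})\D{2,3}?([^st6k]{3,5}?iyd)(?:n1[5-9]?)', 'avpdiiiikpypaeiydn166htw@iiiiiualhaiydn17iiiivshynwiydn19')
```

[('iiii', 'ypaeiyd'), ('iiii', 'alhaiyd'), ('iiii', 'hynwiyd')]

This matches exactly 4 of a literal 'i' (captured as 'key'); then 2 to 3 of a non-digit (lazy); then 3 to 5 of any character except [st6k] (lazy), then the literal 'iyd' (captured); then the literal 'n1', then optionally a character in [5-9] (non-capturing group).
The `?` after the quantifier makes it lazy — it takes as little as possible before letting the rest of the pattern try.
Scanning left to right: at [4:20] match 'iiiikpypaeiydn16', groups = ('iiii', 'ypaeiyd'); at [25:41] match 'iiiiiualhaiydn17', groups = ('iiii', 'alhaiyd'); at [41:57] match 'iiiivshynwiydn19', groups = ('iiii', 'hynwiyd').
Multiple groups make `findall` return tuples — one 2-tuple for each match.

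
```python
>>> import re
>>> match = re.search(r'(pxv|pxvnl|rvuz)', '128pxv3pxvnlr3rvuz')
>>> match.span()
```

`re.search` scans for the first position where the pattern succeeds.
The match spans [3:6] → 'pxv'.
Captured: group 1 = 'pxv'.

(3, 6)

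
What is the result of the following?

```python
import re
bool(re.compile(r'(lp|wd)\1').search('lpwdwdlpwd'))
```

True

The backreference `\1` re-matches whatever the first group consumed, character for character.
`search` walks the string left to right and returns the first match it finds.
The match spans [2:6] → 'wdwd'.
Captured: group 1 = 'wd'.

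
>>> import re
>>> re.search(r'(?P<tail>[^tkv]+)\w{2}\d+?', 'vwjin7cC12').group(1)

This matches one or more of any character except [tkv] (captured as 'tail'); then exactly 2 of a word character, then one or more of a digit (lazy).
`search` walks the string left to right and returns the first match it finds.
The match spans [1:10] → 'wjin7cC12'.
Captured: group 1 = 'wjin7c'.

'wjin7c'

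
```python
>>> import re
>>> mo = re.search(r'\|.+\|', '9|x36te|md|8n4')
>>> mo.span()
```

The match spans [1:11] → '|x36te|md|'.

(1, 11)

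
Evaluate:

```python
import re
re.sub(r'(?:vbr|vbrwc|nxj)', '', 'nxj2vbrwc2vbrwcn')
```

Alternation isn't longest-match — the leftmost alternative that fits at this position is chosen.
Matches: at [0:3] → 'nxj'; at [4:7] → 'vbr'; at [10:13] → 'vbr'.
Every occurrence is swapped for ''.

'2wc2wcn'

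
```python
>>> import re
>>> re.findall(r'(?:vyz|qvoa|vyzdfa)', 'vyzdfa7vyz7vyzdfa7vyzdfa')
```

Alternation isn't longest-match — the leftmost alternative that fits at this position is chosen.
Scanning left to right: at [0:3] → 'vyz'; at [7:10] → 'vyz'; at [11:14] → 'vyz'; at [18:21] → 'vyz'.
With no groups in the pattern, `findall` gives back each whole match — 4 here.

['vyz', 'vyz', 'vyz', 'vyz']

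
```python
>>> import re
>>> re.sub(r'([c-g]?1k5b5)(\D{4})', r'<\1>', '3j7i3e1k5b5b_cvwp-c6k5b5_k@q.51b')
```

Pattern: optionally a character in [c-g], then the literal '1k', then the literal '5b5' (captured); then exactly 4 of a non-digit (captured).
Matches: at [5:15] → 'e1k5b5b_cv'.
Each match is replaced using the text its own group 1 captured.

'3j7i3<e1k5b5>wp-c6k5b5_k@q.51b'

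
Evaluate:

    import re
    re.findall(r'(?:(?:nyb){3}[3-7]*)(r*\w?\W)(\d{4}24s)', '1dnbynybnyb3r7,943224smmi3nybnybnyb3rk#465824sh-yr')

The pattern matches the literal 'nyb' repeated 3 times, then zero or more of a character in [3-7] (non-capturing group); then zero or more of a literal 'r', then optionally a word character, then a non-word character (captured); then exactly 4 of a digit, then the literal '24s' (captured).
Scanning left to right: at [26:46] match 'nybnybnyb3rk#465824s', groups = ('rk#', '465824s').
`findall` packs the 2 group values into a tuple for every match.

[('rk#', '465824s')]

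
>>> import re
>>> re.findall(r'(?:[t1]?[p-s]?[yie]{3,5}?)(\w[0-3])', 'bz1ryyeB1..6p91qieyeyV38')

This matches optionally one of [t1], then optionally a character in [p-s], then 3 to 5 of one of [yie] (lazy) (non-capturing group); then a word character, then a character in [0-3] (captured).
Walking the string: at [2:9] match '1ryyeB1', group 1 = 'B1'; at [14:23] match '1qieyeyV3', group 1 = 'V3'.
One capturing group, so `findall` returns just the captured substring from each match — 2 in all.

['B1', 'V3']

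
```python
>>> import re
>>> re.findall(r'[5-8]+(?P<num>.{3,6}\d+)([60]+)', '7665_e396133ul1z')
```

The pattern matches one or more of a character in [5-8]; then 3 to 6 of any character, then one or more of a digit (captured as 'num'); then one or more of one of [60] (captured).
Matches: at [0:9] match '7665_e396', groups = ('_e39', '6').
With 2 capturing groups, `findall` returns a 2-tuple per match.

[('_e39', '6')]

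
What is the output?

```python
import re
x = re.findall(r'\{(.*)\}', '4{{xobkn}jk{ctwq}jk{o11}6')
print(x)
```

['{xobkn}jk{ctwq}jk{o11']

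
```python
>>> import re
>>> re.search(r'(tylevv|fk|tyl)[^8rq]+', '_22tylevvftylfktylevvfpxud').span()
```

(3, 26)

The match spans [3:26] → 'tylevvftylfktylevvfpxud'.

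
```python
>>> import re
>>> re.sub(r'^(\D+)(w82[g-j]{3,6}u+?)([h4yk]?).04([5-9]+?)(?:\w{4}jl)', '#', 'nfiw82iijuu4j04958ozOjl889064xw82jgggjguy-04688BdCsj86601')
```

Pattern: anchored at the start of the string; then one or more of a non-digit (captured); then the literal 'w82', then 3 to 6 of a character in [g-j], then one or more of a literal 'u' (lazy) (captured); then optionally one of [h4yk] (captured); then any character, then the literal '04'; then one or more of a character in [5-9] (lazy) (captured); then exactly 4 of a word character, then the literal 'jl' (non-capturing group).
Matches: at [0:23] → 'nfiw82iijuu4j04958ozOjl'.
Each match is replaced by '#'.

'#889064xw82jgggjguy-04688BdCsj86601'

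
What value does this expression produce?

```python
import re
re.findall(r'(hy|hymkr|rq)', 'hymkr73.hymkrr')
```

['hy', 'hy']

Branches in `(...|...)` are attempted left-to-right; the first branch that allows the whole pattern to succeed is taken.
Matches: at [0:2] match 'hy', group 1 = 'hy'; at [8:10] match 'hy', group 1 = 'hy'.
Because there's exactly one group, `findall` drops the full match and keeps group 1 from each hit.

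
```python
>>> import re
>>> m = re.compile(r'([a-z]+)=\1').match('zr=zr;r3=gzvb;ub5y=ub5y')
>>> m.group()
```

'zr=zr'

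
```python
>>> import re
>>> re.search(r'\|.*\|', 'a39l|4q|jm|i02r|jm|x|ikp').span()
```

The match spans [4:21] → '|4q|jm|i02r|jm|x|'.

(4, 21)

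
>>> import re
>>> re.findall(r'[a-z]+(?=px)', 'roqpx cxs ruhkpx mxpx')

['roq', 'ruhk', 'mx']

Lookahead/lookbehind check context without consuming it, so the matched span excludes the asserted characters.
Walking the string: at [0:3] → 'roq'; at [10:14] → 'ruhk'; at [17:19] → 'mx'.
`findall` yields the raw match text (3 of them) because the pattern has no groups.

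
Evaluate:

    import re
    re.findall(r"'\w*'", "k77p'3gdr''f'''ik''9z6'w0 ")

["'3gdr'", "'f'", "''", "''"]

Since nothing is captured, `findall` lists the 4 matched substrings directly.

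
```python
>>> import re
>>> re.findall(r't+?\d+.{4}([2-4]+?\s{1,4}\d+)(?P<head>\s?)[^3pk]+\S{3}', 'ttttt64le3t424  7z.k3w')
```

Multiple groups make `findall` return tuples — one 2-tuple for the one match.

[('424  7', '')]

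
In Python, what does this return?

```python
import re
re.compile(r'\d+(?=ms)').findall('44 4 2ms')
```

Because the assertion is zero-width, the text it checks is not consumed and won't appear in the result.
Scanning left to right: at [5:6] → '2'.
`findall` yields the raw match text (1 of them) because the pattern has no groups.

['2']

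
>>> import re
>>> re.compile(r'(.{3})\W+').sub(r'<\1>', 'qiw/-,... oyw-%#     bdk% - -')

The pattern matches exactly 3 of any character (captured); then one or more of a non-word character.
Matches: at [0:10] → 'qiw/-,... '; at [10:21] → 'oyw-%#     '; at [21:29] → 'bdk% - -'.
`\1` in the replacement pulls in group 1's text for each match.

'<qiw><oyw><bdk>'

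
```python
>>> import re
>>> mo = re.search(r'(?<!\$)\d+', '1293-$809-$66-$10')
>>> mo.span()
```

(0, 4)

Because the assertion is negative and zero-width, positions next to the forbidden text are skipped.
The match spans [0:4] → '1293'.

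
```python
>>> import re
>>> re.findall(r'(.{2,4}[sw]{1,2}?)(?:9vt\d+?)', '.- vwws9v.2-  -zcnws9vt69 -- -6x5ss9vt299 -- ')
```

['-zcnws', '-6x5ss']

The pattern matches 2 to 4 of any character, then 1 to 2 of one of [sw] (lazy) (captured); then the literal '9vt', then one or more of a digit (lazy) (non-capturing group).
Matches: at [14:24] match '-zcnws9vt6', group 1 = '-zcnws'; at [29:39] match '-6x5ss9vt2', group 1 = '-6x5ss'.
`findall` collects group 1 from each match (2 total).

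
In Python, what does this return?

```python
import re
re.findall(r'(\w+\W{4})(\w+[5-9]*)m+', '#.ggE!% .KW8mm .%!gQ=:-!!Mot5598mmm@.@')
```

[('ggE!% .', 'KW8m')]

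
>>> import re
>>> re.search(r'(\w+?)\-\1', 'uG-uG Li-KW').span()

(0, 5)

A backreference is literal: `\1` must see the identical characters the first group matched.
`search` walks the string left to right and returns the first match it finds.
The match spans [0:5] → 'uG-uG'.
Captured: group 1 = 'uG'.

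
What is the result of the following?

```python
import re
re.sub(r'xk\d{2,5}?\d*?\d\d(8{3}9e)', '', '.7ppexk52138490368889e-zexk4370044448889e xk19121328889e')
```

'.7ppe-ze '

Pattern: the literal 'xk', then 2 to 5 of a digit (lazy); then zero or more of a digit (lazy), then a digit, then a digit; then exactly 3 of a literal '8', then the literal '9e' (captured).
Matches: at [5:22] → 'xk52138490368889e'; at [25:41] → 'xk4370044448889e'; at [42:56] → 'xk19121328889e'.
`sub` substitutes '' at each match site.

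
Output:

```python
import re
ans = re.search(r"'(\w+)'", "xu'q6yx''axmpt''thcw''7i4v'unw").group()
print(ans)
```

'q6yx'

`re.search` tries every starting position until one works.
The match spans [2:8] → "'q6yx'".
Captured: group 1 = 'q6yx'.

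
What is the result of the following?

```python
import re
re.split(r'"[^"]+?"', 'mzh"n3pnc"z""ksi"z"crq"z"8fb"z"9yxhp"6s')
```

`split` removes every match and returns the 6 fragments in between.

['mzh', 'z"', 'z', 'z', 'z', '6s']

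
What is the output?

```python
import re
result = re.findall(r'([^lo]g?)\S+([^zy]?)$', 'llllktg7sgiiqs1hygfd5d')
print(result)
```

[('k', '')]

The pattern matches any character except [lo], then optionally a literal 'g' (captured); then one or more of a non-whitespace character; then optionally any character except [zy] (captured); then anchored at the end.
Walking the string: at [4:22] match 'ktg7sgiiqs1hygfd5d', groups = ('k', '').
2 groups means the one result is a tuple of 2 captured strings — 1 here.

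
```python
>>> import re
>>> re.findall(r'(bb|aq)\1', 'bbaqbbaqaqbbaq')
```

['aq']

After group 1 captures some text, `\1` only succeeds where that same text appears again.
With a single group, `findall` returns only what that group captured — 1 item.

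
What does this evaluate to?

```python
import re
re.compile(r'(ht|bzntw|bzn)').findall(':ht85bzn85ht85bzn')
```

['ht', 'bzn', 'ht', 'bzn']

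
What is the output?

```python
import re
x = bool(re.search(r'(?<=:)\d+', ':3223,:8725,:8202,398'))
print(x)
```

True

Lookahead/lookbehind check context without consuming it, so the matched span excludes the asserted characters.
The match spans [1:5] → '3223'.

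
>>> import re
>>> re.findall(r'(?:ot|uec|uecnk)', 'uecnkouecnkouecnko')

`|` is ordered: at each position the engine commits to the first alternative that works.
Walking the string: at [0:3] → 'uec'; at [6:9] → 'uec'; at [12:15] → 'uec'.
No capturing groups, so `findall` returns the 3 full match strings.

['uec', 'uec', 'uec']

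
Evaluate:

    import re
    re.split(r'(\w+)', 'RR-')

Pattern: one or more of a word character (captured).
Matches to split on: at [0:2] → 'RR'.
With a capturing group present, the delimiter's captured portion is kept in the result list.

['', 'RR', '-']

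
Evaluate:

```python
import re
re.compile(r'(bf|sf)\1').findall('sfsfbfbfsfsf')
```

['sf', 'bf', 'sf']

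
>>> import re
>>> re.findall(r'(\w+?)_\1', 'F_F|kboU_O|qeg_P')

The backreference `\1` re-matches whatever the first group consumed, character for character.
Matches: at [0:3] match 'F_F', group 1 = 'F'.
`findall` collects group 1 from the one match (1 total).

['F']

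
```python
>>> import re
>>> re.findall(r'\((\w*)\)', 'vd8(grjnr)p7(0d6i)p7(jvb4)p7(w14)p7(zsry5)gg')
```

['grjnr', '0d6i', 'jvb4', 'w14', 'zsry5']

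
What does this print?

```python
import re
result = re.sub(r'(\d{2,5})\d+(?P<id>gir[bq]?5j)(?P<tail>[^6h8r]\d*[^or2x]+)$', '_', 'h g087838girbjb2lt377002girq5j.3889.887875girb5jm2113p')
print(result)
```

Pattern: 2 to 5 of a digit (captured); then one or more of a digit; then the literal 'gir', then optionally one of [bq], then the literal '5j' (captured as 'id'); then any character except [6h8r], then zero or more of a digit, then one or more of any character except [or2x] (captured as 'tail'); then anchored at the end.
Matches: at [36:54] → '887875girb5jm2113p'.
Each match is replaced by '_'.

h g087838girbjb2lt377002girq5j.3889._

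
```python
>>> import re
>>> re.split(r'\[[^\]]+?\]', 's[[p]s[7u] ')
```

Matches to split on: at [1:5] → '[[p]'; at [6:10] → '[7u]'.
`split` removes every match and returns the 3 fragments in between.

['s', 's', ' ']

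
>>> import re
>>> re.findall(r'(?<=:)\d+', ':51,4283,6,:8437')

['51', '8437']

Lookahead/lookbehind check context without consuming it, so the matched span excludes the asserted characters.
Scanning left to right: at [1:3] → '51'; at [12:16] → '8437'.
With no groups in the pattern, `findall` gives back each whole match — 2 here.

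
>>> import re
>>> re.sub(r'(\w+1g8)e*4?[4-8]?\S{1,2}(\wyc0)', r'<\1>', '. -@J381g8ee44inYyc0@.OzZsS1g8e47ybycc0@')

Pattern: one or more of a word character, then the literal '1g8' (captured); then zero or more of the literal 'e', then optionally a literal '4'; then optionally a character in [4-8], then 1 to 2 of a non-whitespace character; then a word character, then the literal 'yc0' (captured).
Matches: at [4:20] → 'J381g8ee44inYyc0'.
Each match is replaced using the text its own group 1 captured.

'. -@<J381g8>@.OzZsS1g8e47ybycc0@'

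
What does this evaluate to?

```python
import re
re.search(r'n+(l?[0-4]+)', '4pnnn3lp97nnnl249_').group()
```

The match spans [2:6] → 'nnn3'.

'nnn3'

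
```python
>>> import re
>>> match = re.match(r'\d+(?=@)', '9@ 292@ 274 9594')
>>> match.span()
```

(0, 1)

The `(?=…)`/`(?<=…)` assertion just peeks at neighbouring text; it doesn't advance the match position.
`re.match` only tries the pattern at the start of the string.
The match spans [0:1] → '9'.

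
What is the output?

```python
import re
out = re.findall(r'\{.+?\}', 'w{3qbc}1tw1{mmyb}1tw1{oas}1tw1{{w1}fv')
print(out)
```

['{3qbc}', '{mmyb}', '{oas}', '{{w1}']

Because the quantifier is non-greedy, it stops expanding at the earliest point where the rest of the pattern can succeed.
`findall` yields the raw match text (4 of them) because the pattern has no groups.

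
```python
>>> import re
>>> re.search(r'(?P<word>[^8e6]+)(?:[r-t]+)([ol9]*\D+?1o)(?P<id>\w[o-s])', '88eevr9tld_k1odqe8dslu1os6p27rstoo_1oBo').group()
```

'vr9tld_k1odq'

The pattern matches one or more of any character except [8e6] (captured as 'word'); then one or more of a character in [r-t] (non-capturing group); then zero or more of one of [ol9], then one or more of a non-digit (lazy), then the literal '1o' (captured); then a word character, then a character in [o-s] (captured as 'id').
Unlike `match`, `search` isn't anchored — it looks for the pattern anywhere in the string.
The match spans [4:16] → 'vr9tld_k1odq'.
Captured: group 1 = 'vr9', group 2 = 'ld_k1o', group 3 = 'dq'.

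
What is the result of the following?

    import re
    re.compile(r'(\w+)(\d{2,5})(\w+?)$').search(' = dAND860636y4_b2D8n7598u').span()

(3, 26)

The pattern matches one or more of a word character (captured); then 2 to 5 of a digit (captured); then one or more of a word character (lazy) (captured); then anchored at the end.
`re.search` scans for the first position where the pattern succeeds.
The match spans [3:26] → 'dAND860636y4_b2D8n7598u'.
Captured: group 1 = 'dAND860636y4_b2D8n75', group 2 = '98', group 3 = 'u'.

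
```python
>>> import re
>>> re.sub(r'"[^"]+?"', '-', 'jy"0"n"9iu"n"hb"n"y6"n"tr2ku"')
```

Each match is replaced by '-'.

'jy-n-n-n-n-'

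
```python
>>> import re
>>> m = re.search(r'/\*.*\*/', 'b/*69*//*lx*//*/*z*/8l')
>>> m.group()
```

`re.search` scans for the first position where the pattern succeeds.
The match spans [1:20] → '/*69*//*lx*//*/*z*/'.

'/*69*//*lx*//*/*z*/'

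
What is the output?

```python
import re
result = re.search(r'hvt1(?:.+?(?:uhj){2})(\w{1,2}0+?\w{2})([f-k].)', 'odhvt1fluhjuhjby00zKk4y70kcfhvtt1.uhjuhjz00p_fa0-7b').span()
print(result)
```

The pattern matches the literal 'hv', then the literal 't1'; then one or more of any character (lazy), then the literal 'uhj' repeated 2 times (non-capturing group); then 1 to 2 of a word character, then one or more of the literal '0' (lazy), then exactly 2 of a word character (captured); then a character in [f-k], then any character (captured).
A non-greedy quantifier consumes as few characters as it can — just enough that the remainder of the pattern still matches from where it stops; whatever follows it matches normally.
`search` walks the string left to right and returns the first match it finds.
The match spans [2:22] → 'hvt1fluhjuhjby00zKk4'.
Captured: group 1 = 'by00zK', group 2 = 'k4'.

(2, 22)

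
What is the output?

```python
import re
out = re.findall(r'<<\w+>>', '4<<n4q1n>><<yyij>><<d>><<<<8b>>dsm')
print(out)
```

With no groups in the pattern, `findall` gives back each whole match — 4 here.

['<<n4q1n>>', '<<yyij>>', '<<d>>', '<<8b>>']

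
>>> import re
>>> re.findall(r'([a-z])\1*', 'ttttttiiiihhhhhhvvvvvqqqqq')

['t', 'i', 'h', 'v', 'q']

`\1` is not a pattern — it's the concrete string captured by group 1, re-applied verbatim.
With a single group, `findall` returns only what that group captured — 5 items.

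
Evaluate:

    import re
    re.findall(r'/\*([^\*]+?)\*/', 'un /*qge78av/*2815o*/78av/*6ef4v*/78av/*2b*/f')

One capturing group, so `findall` returns just the captured substring from each match — 3 in all.

['2815o', '6ef4v', '2b']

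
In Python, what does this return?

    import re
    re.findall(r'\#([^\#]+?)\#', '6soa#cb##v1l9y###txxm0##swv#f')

Walking the string: at [4:8] match '#cb#', group 1 = 'cb'; at [8:15] match '#v1l9y#', group 1 = 'v1l9y'; at [16:23] match '#txxm0#', group 1 = 'txxm0'; at [23:28] match '#swv#', group 1 = 'swv'.
Because there's exactly one group, `findall` drops the full match and keeps group 1 from each hit.

['cb', 'v1l9y', 'txxm0', 'swv']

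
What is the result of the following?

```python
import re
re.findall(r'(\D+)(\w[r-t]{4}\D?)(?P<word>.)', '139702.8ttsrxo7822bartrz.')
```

The pattern matches one or more of a non-digit (captured); then a word character, then exactly 4 of a character in [r-t], then optionally a non-digit (captured); then any character (captured as 'word').
Matches: at [6:14] match '.8ttsrxo', groups = ('.', '8ttsrx', 'o').
Multiple groups make `findall` return tuples — one 3-tuple for the one match.

[('.', '8ttsrx', 'o')]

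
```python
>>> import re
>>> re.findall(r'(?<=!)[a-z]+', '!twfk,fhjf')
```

['twfk']

The positive lookaround only admits positions where the adjacent text matches; those characters stay outside the span.
Matches: at [1:5] → 'twfk'.
No capturing groups, so `findall` returns the 1 full match string.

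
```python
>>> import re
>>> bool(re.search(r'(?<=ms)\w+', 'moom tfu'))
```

False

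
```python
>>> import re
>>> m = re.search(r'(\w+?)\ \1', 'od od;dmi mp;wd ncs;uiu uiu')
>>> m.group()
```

'od od'

`\1` is not a pattern — it's the concrete string captured by group 1, re-applied verbatim.
Unlike `match`, `search` isn't anchored — it looks for the pattern anywhere in the string.
The match spans [0:5] → 'od od'.
Captured: group 1 = 'od'.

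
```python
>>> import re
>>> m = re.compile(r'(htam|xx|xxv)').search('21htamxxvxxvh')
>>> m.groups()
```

('htam',)

`search` walks the string left to right and returns the first match it finds.
The match spans [2:6] → 'htam'.
Captured: group 1 = 'htam'.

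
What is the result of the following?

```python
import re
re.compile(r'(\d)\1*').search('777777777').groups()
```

('7',)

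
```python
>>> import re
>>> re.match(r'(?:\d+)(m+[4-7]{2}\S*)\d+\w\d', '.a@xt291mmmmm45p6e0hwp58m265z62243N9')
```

`re.match` only tries the pattern at the start of the string.
Here position 0 doesn't satisfy it, so the call returns None.

None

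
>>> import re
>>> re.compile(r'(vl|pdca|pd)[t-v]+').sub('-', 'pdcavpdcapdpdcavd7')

'-pdcapd-d7'

Matches: at [0:5] → 'pdcav'; at [11:16] → 'pdcav'.
Each match is replaced by '-'.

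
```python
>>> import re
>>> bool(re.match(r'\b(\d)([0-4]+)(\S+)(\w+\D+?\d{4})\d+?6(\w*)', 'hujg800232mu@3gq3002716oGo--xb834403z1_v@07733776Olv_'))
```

False

With `match`, the pattern is implicitly anchored at the beginning.
Here position 0 doesn't satisfy it, so the call returns None, and `bool(None)` is False.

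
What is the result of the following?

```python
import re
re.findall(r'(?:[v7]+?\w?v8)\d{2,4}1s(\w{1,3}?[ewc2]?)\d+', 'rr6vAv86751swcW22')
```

['wcW2']

This matches one or more of one of [v7] (lazy), then optionally a word character, then the literal 'v8' (non-capturing group); then 2 to 4 of a digit, then the literal '1s'; then 1 to 3 of a word character (lazy), then optionally one of [ewc2] (captured); then one or more of a digit.
Because there's exactly one group, `findall` drops the full match and keeps group 1 from the one hit.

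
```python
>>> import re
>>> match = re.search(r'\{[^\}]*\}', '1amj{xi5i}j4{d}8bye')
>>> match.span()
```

`search` walks the string left to right and returns the first match it finds.
The match spans [4:10] → '{xi5i}'.

(4, 10)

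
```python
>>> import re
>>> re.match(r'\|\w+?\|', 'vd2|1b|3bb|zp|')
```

None

`match` is anchored at position 0; if the pattern doesn't fit there, it returns None.
Here the string doesn't start with a match, so the call returns None.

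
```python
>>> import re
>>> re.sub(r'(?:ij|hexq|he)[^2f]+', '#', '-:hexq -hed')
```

Matches: at [2:11] → 'hexq -hed'.
`sub` substitutes '#' at each match site.

'-:#'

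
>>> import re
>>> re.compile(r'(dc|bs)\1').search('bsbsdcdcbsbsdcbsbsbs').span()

`\1` is not a pattern — it's the concrete string captured by group 1, re-applied verbatim.
`re.search` tries every starting position until one works.
The match spans [0:4] → 'bsbs'.
Captured: group 1 = 'bs'.

(0, 4)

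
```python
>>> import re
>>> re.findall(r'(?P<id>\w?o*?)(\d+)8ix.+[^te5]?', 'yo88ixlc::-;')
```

The pattern matches optionally a word character, then zero or more of the literal 'o' (lazy) (captured as 'id'); then one or more of a digit (captured); then the literal '8ix', then one or more of any character, then optionally any character except [te5].
Walking the string: at [0:12] match 'yo88ixlc::-;', groups = ('yo', '8').
With 2 capturing groups, `findall` returns a 2-tuple per match.

[('yo', '8')]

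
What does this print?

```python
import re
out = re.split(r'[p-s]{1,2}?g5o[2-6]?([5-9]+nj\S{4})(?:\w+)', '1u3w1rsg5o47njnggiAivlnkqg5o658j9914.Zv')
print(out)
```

Pattern: 1 to 2 of a character in [p-s] (lazy), then the literal 'g5o', then optionally a character in [2-6]; then one or more of a character in [5-9], then the literal 'nj', then exactly 4 of a non-whitespace character (captured); then one or more of a word character (non-capturing group).
Matches to split on: at [5:36] → 'rsg5o47njnggiAivlnkqg5o658j9914'.
The group in the pattern means `split` returns the separators' captures alongside the pieces.

['1u3w1', '7njnggi', '.Zv']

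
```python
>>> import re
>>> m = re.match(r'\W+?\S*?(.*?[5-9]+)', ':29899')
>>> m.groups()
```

The pattern matches one or more of a non-word character (lazy); then zero or more of a non-whitespace character (lazy); then zero or more of any character (lazy), then one or more of a character in [5-9] (captured).
`re.match` only tries the pattern at the start of the string.
The match spans [0:6] → ':29899'.
Captured: group 1 = '29899'.

('29899',)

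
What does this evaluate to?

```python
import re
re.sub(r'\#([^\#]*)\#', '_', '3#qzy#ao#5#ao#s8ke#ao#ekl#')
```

Matches: at [1:6] → '#qzy#'; at [8:11] → '#5#'; at [13:19] → '#s8ke#'; at [21:26] → '#ekl#'.
Each match is replaced by '_'.

'3_ao_ao_ao_'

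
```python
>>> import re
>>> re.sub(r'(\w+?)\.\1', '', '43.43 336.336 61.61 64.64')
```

'   '

The backreference `\1` re-matches whatever the first group consumed, character for character.
Matches: at [0:5] → '43.43'; at [6:13] → '336.336'; at [14:19] → '61.61'; at [20:25] → '64.64'.
Each match is replaced by ''.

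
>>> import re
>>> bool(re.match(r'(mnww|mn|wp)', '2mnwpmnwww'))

`re.match` won't scan ahead — the pattern has to work from the very first character.
Here the string doesn't start with a match, so the call returns None, and `bool(None)` is False.

False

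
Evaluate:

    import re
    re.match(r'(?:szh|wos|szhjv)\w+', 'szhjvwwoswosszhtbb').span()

(0, 18)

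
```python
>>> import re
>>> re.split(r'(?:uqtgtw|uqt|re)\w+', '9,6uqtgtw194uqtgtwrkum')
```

['9,6', '']

Matches to split on: at [3:22] → 'uqtgtw194uqtgtwrkum'.
The string is cut at each match, leaving 2 pieces.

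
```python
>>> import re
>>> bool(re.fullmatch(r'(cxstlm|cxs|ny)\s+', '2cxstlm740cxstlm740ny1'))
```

`fullmatch` succeeds only if the pattern covers the string from start to end.
Here the pattern can't cover the whole string, so the call returns None, and `bool(None)` is False.

False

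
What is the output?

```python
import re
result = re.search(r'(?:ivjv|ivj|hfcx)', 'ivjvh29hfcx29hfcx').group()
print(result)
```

The regex engine tests alternatives in the order written; an earlier branch that matches wins even if a later one would match more.
The match spans [0:4] → 'ivjv'.

ivjv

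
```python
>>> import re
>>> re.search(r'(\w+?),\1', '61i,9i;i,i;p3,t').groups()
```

('i',)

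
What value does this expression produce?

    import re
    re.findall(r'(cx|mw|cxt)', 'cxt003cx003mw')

['cx', 'cx', 'mw']

Branches in `(...|...)` are attempted left-to-right; the first branch that allows the whole pattern to succeed is taken.
Scanning left to right: at [0:2] match 'cx', group 1 = 'cx'; at [6:8] match 'cx', group 1 = 'cx'; at [11:13] match 'mw', group 1 = 'mw'.
With a single group, `findall` returns only what that group captured — 3 items.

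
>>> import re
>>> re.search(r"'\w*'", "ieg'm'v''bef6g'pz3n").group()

"'m'"

`search` walks the string left to right and returns the first match it finds.
The match spans [3:6] → "'m'".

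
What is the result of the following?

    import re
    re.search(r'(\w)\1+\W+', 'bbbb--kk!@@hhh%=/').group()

'bbbb--'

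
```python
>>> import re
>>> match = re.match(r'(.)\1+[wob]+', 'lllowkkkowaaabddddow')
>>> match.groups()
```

('l',)

`\1` is not a pattern — it's the concrete string captured by group 1, re-applied verbatim.
With `match`, the pattern is implicitly anchored at the beginning.
The match spans [0:5] → 'lllow'.
Captured: group 1 = 'l'.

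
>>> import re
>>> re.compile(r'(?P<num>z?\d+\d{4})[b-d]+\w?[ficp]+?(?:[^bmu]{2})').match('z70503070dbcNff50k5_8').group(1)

Pattern: optionally a literal 'z', then one or more of a digit, then exactly 4 of a digit (captured as 'num'); then one or more of a character in [b-d]; then optionally a word character, then one or more of one of [ficp] (lazy); then exactly 2 of any character except [bmu] (non-capturing group).
The `?` after the quantifier makes it lazy — it takes as little as possible before letting the rest of the pattern try.
With `match`, the pattern is implicitly anchored at the beginning.
The match spans [0:16] → 'z70503070dbcNff5'.
Captured: group 1 = 'z70503070'.

'z70503070'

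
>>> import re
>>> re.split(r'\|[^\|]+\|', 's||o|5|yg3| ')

['s|', '5', ' ']

Matches to split on: at [2:5] → '|o|'; at [6:11] → '|yg3|'.
Each match becomes a cut point; 3 segments remain.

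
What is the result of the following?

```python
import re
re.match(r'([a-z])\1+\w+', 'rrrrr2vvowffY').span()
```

`re.match` only tries the pattern at the start of the string.
The match spans [0:13] → 'rrrrr2vvowffY'.

(0, 13)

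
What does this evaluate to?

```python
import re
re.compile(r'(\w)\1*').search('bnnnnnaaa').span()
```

After group 1 captures some text, `\1` only succeeds where that same text appears again.
Unlike `match`, `search` isn't anchored — it looks for the pattern anywhere in the string.
The match spans [0:1] → 'b'.
Captured: group 1 = 'b'.

(0, 1)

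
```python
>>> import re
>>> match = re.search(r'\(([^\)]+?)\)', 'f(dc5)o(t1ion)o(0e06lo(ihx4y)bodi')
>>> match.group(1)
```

The match spans [1:6] → '(dc5)'.
Captured: group 1 = 'dc5'.

'dc5'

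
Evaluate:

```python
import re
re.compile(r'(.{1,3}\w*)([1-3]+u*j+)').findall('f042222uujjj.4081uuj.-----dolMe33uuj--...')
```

[('f04222', '2uujjj'), ('.408', '1uuj'), ('---dolMe3', '3uuj')]

The pattern matches 1 to 3 of any character, then zero or more of a word character (captured); then one or more of a character in [1-3], then zero or more of the literal 'u', then one or more of the literal 'j' (captured).
Matches: at [0:12] match 'f042222uujjj', groups = ('f04222', '2uujjj'); at [12:20] match '.4081uuj', groups = ('.408', '1uuj'); at [23:36] match '---dolMe33uuj', groups = ('---dolMe3', '3uuj').
Multiple groups make `findall` return tuples — one 2-tuple for each match.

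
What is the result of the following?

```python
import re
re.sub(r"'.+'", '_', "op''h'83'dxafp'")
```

'op_'

Matches: at [2:15] → "''h'83'dxafp'".
Every occurrence is swapped for '_'.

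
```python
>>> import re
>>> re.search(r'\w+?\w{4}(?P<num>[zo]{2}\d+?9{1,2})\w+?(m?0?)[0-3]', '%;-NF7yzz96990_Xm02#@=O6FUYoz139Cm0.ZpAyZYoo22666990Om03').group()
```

Pattern: one or more of a word character (lazy), then exactly 4 of a word character; then exactly 2 of one of [zo], then one or more of a digit (lazy), then 1 to 2 of the literal '9' (captured as 'num'); then one or more of a word character (lazy); then optionally a literal 'm', then optionally a literal '0' (captured); then a character in [0-3].
Unlike `match`, `search` isn't anchored — it looks for the pattern anywhere in the string.
The match spans [22:35] → 'O6FUYoz139Cm0'.
Captured: group 1 = 'oz139', group 2 = 'm'.

'O6FUYoz139Cm0'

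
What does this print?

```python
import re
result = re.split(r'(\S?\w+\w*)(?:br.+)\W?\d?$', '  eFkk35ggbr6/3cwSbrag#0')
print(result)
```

With a capturing group present, the delimiter's captured portion is kept in the result list.

['  ', 'eFkk35gg', '']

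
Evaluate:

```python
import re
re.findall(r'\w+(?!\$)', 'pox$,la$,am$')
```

The negative lookahead/lookbehind blocks any match where the forbidden context is present.
Walking the string: at [0:2] → 'po'; at [5:6] → 'l'; at [9:10] → 'a'.
Since nothing is captured, `findall` lists the 3 matched substrings directly.

['po', 'l', 'a']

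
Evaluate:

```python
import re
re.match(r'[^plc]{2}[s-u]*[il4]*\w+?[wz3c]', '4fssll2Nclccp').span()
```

With `match`, the pattern is implicitly anchored at the beginning.
The match spans [0:9] → '4fssll2Nc'.

(0, 9)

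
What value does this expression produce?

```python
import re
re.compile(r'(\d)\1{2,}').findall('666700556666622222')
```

['6', '6', '2']

After group 1 captures some text, `\1` only succeeds where that same text appears again.
Scanning left to right: at [0:3] match '666', group 1 = '6'; at [8:13] match '66666', group 1 = '6'; at [13:18] match '22222', group 1 = '2'.
`findall` collects group 1 from each match (3 total).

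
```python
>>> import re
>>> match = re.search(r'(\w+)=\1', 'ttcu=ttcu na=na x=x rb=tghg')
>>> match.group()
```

After group 1 captures some text, `\1` only succeeds where that same text appears again.
Unlike `match`, `search` isn't anchored — it looks for the pattern anywhere in the string.
The match spans [0:9] → 'ttcu=ttcu'.
Captured: group 1 = 'ttcu'.

'ttcu=ttcu'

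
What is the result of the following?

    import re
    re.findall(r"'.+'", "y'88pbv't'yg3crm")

Matches: at [1:10] → "'88pbv't'".
`findall` yields the raw match text (1 of them) because the pattern has no groups.

["'88pbv't'"]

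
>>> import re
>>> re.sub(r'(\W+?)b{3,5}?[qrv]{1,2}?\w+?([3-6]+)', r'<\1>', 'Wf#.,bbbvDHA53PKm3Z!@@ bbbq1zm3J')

With the lazy modifier that quantifier settles for the fewest repetitions that let the rest of the pattern succeed (the atoms after it are unaffected and can still be greedy).
The replacement refers to a captured group, so each match is rewritten using its own captured text.

'Wf<#.,>PKm3Z<!@@ >J'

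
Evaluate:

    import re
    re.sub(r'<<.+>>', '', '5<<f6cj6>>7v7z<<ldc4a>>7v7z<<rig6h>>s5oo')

'5s5oo'

Matches: at [1:36] → '<<f6cj6>>7v7z<<ldc4a>>7v7z<<rig6h>>'.
`sub` substitutes '' at each match site.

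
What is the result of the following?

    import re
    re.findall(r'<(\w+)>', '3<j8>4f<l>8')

Because there's exactly one group, `findall` drops the full match and keeps group 1 from each hit.

['j8', 'l']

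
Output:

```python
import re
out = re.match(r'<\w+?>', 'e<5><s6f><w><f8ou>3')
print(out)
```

None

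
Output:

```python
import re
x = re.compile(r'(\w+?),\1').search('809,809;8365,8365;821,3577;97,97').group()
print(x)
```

809,809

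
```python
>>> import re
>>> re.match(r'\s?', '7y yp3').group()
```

`re.match` won't scan ahead — the pattern has to work from the very first character.
The match spans [0:0] → ''.

''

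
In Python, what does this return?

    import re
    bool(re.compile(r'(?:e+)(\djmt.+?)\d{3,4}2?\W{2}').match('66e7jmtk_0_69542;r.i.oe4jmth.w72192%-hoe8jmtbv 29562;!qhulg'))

False

This matches one or more of a literal 'e' (non-capturing group); then a digit, then the literal 'jmt', then one or more of any character (lazy) (captured); then 3 to 4 of a digit, then optionally the literal '2', then exactly 2 of a non-word character.
`re.match` only tries the pattern at the start of the string.
Here the string doesn't start with a match, so the call returns None, and `bool(None)` is False.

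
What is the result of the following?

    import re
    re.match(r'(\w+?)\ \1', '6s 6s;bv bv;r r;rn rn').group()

'6s 6s'

After group 1 captures some text, `\1` only succeeds where that same text appears again.
With `match`, the pattern is implicitly anchored at the beginning.
The match spans [0:5] → '6s 6s'.
Captured: group 1 = '6s'.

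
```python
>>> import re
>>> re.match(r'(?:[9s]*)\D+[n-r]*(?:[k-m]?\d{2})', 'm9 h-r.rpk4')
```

None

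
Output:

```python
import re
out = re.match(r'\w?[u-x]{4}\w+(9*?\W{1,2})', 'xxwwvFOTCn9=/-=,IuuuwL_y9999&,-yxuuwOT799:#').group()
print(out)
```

This matches optionally a word character, then exactly 4 of a character in [u-x]; then one or more of a word character; then zero or more of a literal '9' (lazy), then 1 to 2 of a non-word character (captured).
`match` is anchored at position 0; if the pattern doesn't fit there, it returns None.
The match spans [0:13] → 'xxwwvFOTCn9=/'.
Captured: group 1 = '=/'.

xxwwvFOTCn9=/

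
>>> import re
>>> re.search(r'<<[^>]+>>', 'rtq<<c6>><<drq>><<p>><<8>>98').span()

(3, 9)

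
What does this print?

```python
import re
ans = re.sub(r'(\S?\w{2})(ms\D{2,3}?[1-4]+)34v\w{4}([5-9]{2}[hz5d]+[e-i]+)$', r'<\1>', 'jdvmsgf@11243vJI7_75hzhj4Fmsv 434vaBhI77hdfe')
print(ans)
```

Pattern: optionally a non-whitespace character, then exactly 2 of a word character (captured); then the literal 'ms', then 2 to 3 of a non-digit (lazy), then one or more of a character in [1-4] (captured); then the literal '34v', then exactly 4 of a word character; then exactly 2 of a character in [5-9], then one or more of one of [hz5d], then one or more of a character in [e-i] (captured); then anchored at the end.
Matches: at [23:44] → 'j4Fmsv 434vaBhI77hdfe'.
The replacement refers to a captured group, so each match is rewritten using its own captured text.

jdvmsgf@11243vJI7_75hzh<j4F>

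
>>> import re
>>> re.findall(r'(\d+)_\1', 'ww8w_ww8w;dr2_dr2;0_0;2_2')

A backreference is literal: `\1` must see the identical characters the first group matched.
Scanning left to right: at [18:21] match '0_0', group 1 = '0'; at [22:25] match '2_2', group 1 = '2'.
With a single group, `findall` returns only what that group captured — 2 items.

['0', '2']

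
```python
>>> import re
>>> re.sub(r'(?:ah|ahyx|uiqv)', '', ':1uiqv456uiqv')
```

Every occurrence is swapped for ''.

':1456'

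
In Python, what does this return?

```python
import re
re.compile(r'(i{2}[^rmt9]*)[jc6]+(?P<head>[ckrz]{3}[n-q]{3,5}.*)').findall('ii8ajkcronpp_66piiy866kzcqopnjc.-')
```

Multiple groups make `findall` return tuples — one 2-tuple for the one match.

[('ii8a', 'kcronpp_66piiy866kzcqopnjc.-')]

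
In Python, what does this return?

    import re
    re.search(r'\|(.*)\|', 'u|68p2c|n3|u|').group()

'|68p2c|n3|u|'

`re.search` scans for the first position where the pattern succeeds.
The match spans [1:13] → '|68p2c|n3|u|'.
Captured: group 1 = '68p2c|n3|u'.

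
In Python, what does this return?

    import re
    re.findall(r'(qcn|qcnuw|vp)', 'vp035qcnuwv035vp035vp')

['vp', 'qcn', 'vp', 'vp']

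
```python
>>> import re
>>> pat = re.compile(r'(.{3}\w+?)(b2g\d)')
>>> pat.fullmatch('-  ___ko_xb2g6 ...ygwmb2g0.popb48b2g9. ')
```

None

Pattern: exactly 3 of any character, then one or more of a word character (lazy) (captured); then the literal 'b2g', then a digit (captured).
`fullmatch` succeeds only if the pattern covers the string from start to end.
Here the string isn't matched end-to-end, so the call returns None.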